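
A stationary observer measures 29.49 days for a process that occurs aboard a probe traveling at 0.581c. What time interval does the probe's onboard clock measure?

Dilated time Δt = 29.49 days
γ = 1/√(1 - 0.581²) = 1.229
Δt₀ = Δt/γ = 29.49/1.229 = 24.00 days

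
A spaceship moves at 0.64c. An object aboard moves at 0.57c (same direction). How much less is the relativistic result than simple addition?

Classical: u' + v = 0.57 + 0.64 = 1.21c
Relativistic: u = (0.57 + 0.64)/(1 + 0.3648) = 1.21/1.3648 = 0.8866c
Difference: 1.21 - 0.8866 = 0.3234c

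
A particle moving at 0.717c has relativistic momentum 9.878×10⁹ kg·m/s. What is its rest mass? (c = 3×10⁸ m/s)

γ = 1/√(1 - 0.717²) = 1.4346
v = 0.717 × 3×10⁸ = 2.151×10⁸ m/s
m = p/(γv) = 9.878×10⁹/(1.4346 × 2.151×10⁸) = 32.01 kg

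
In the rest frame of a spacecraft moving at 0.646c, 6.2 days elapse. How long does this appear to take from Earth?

Proper time Δt₀ = 6.2 days
γ = 1/√(1 - 0.646²) = 1.310
Δt = γΔt₀ = 1.310 × 6.2 = 8.122 days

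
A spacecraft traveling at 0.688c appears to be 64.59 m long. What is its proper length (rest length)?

Contracted length L = 64.59 m
γ = 1/√(1 - 0.688²) = 1.37796
L₀ = γL = 1.37796 × 64.59 = 89.00 m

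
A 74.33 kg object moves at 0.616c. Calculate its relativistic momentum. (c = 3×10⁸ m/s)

γ = 1/√(1 - 0.616²) = 1.2694
v = 0.616 × 3×10⁸ = 1.848×10⁸ m/s
p = γmv = 1.2694 × 74.33 × 1.848×10⁸ = 1.744×10¹⁰ kg·m/s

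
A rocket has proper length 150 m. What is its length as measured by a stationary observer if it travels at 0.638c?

Proper length L₀ = 150 m
γ = 1/√(1 - 0.638²) = 1.299
L = L₀/γ = 150/1.299 = 115.5 m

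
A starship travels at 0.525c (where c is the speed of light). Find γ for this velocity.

v/c = 0.525, so (v/c)² = 0.275625
1 - (v/c)² = 0.724375
γ = 1/√(0.724375) = 1.175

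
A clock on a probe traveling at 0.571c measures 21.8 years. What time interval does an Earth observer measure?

Proper time Δt₀ = 21.8 years
γ = 1/√(1 - 0.571²) = 1.218
Δt = γΔt₀ = 1.218 × 21.8 = 26.55 years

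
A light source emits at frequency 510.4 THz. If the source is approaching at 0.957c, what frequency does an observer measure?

β = v/c = 0.957
(1+β)/(1-β) = 1.957/0.043 = 45.51
Doppler factor = √(45.51) = 6.746
f_obs = 510.4 × 6.746 = 3443 THz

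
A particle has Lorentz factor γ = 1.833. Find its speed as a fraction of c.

From γ = 1/√(1 - v²/c²):
1/γ² = 1/1.833² = 0.2976
v²/c² = 1 - 0.2976 = 0.7024
v/c = √(0.7024) = 0.8381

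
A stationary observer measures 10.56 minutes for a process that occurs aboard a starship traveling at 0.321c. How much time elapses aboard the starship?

Dilated time Δt = 10.56 minutes
γ = 1/√(1 - 0.321²) = 1.056
Δt₀ = Δt/γ = 10.56/1.056 = 10.00 minutes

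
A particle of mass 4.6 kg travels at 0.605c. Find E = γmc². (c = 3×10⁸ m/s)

γ = 1/√(1 - 0.605²) = 1.256
mc² = 4.6 × (3×10⁸)² = 4.140×10¹⁷ J
E = γmc² = 1.256 × 4.140×10¹⁷ = 5.200×10¹⁷ J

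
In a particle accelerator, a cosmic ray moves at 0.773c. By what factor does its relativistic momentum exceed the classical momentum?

p_rel = γmv, p_class = mv
Ratio = γ = 1/√(1 - 0.773²)
= 1/√(0.402471) = 1.576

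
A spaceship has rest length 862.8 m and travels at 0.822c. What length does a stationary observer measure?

Proper length L₀ = 862.8 m
γ = 1/√(1 - 0.822²) = 1.75596
L = L₀/γ = 862.8/1.75596 = 491.4 m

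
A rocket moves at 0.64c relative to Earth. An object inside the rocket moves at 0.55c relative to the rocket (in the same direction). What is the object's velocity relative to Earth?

u = (u' + v)/(1 + u'v/c²)
Numerator: 0.55 + 0.64 = 1.19
Denominator: 1 + 0.352 = 1.352
u = 1.19/1.352 = 0.8802c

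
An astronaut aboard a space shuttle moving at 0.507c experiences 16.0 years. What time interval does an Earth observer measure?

Proper time Δt₀ = 16.0 years
γ = 1/√(1 - 0.507²) = 1.160
Δt = γΔt₀ = 1.160 × 16.0 = 18.56 years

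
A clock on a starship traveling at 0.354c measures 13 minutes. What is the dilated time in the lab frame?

Proper time Δt₀ = 13 minutes
γ = 1/√(1 - 0.354²) = 1.069
Δt = γΔt₀ = 1.069 × 13 = 13.90 minutes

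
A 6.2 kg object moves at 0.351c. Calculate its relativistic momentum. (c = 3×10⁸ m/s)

γ = 1/√(1 - 0.351²) = 1.0679
v = 0.351 × 3×10⁸ = 1.053×10⁸ m/s
p = γmv = 1.0679 × 6.2 × 1.053×10⁸ = 6.972×10⁸ kg·m/s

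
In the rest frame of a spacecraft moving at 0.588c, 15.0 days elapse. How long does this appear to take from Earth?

Proper time Δt₀ = 15.0 days
γ = 1/√(1 - 0.588²) = 1.236
Δt = γΔt₀ = 1.236 × 15.0 = 18.54 days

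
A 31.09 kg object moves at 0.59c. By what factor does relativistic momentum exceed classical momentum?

p_rel = γmv, p_class = mv
Ratio = γ = 1/√(1 - 0.59²) = 1.239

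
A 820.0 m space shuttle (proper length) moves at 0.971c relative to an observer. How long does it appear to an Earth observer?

Proper length L₀ = 820.0 m
γ = 1/√(1 - 0.971²) = 4.183
L = L₀/γ = 820.0/4.183 = 196.0 m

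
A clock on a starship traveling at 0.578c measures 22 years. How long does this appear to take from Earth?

Proper time Δt₀ = 22 years
γ = 1/√(1 - 0.578²) = 1.2254
Δt = γΔt₀ = 1.2254 × 22 = 26.96 years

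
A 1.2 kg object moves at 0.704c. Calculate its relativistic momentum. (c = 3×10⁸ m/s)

γ = 1/√(1 - 0.704²) = 1.4081
v = 0.704 × 3×10⁸ = 2.112×10⁸ m/s
p = γmv = 1.4081 × 1.2 × 2.112×10⁸ = 3.569×10⁸ kg·m/s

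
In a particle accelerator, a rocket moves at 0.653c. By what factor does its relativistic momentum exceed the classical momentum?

p_rel = γmv, p_class = mv
Ratio = γ = 1/√(1 - 0.653²)
= 1/√(0.573591) = 1.320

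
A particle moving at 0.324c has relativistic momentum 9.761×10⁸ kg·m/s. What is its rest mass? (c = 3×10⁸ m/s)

γ = 1/√(1 - 0.324²) = 1.05702
v = 0.324 × 3×10⁸ = 9.720×10⁷ m/s
m = p/(γv) = 9.761×10⁸/(1.05702 × 9.720×10⁷) = 9.500 kg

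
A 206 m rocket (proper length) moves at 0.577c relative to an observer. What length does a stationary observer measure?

Proper length L₀ = 206 m
γ = 1/√(1 - 0.577²) = 1.2244
L = L₀/γ = 206/1.2244 = 168.2 m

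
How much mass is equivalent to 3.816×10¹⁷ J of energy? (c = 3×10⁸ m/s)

From E = mc², we get m = E/c²
c² = (3×10⁸)² = 9×10¹⁶ m²/s²
m = 3.816×10¹⁷ / 9×10¹⁶ = 4.240 kg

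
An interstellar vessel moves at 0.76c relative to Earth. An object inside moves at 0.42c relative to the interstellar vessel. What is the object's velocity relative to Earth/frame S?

u = (u' + v)/(1 + u'v/c²)
Numerator: 0.42 + 0.76 = 1.18
Denominator: 1 + 0.3192 = 1.3192
u = 1.18/1.3192 = 0.8945c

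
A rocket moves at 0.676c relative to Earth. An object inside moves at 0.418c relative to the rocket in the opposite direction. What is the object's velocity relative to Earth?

Object's velocity in rocket frame is u' = -0.418c
u = (u' + v)/(1 + u'v/c²) = (v - 0.418)/(1 - 0.418·v/c²)
Numerator: 0.676 - 0.418 = 0.258
Denominator: 1 - 0.282568 = 0.717432
u = 0.258/0.717432 = 0.3596c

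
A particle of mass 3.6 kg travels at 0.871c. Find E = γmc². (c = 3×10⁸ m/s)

γ = 1/√(1 - 0.871²) = 2.0355
mc² = 3.6 × (3×10⁸)² = 3.240×10¹⁷ J
E = γmc² = 2.0355 × 3.240×10¹⁷ = 6.595×10¹⁷ J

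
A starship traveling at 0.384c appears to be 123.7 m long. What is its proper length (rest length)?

Contracted length L = 123.7 m
γ = 1/√(1 - 0.384²) = 1.083
L₀ = γL = 1.083 × 123.7 = 134.0 m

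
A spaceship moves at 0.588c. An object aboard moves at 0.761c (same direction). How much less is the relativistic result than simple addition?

Classical: u' + v = 0.761 + 0.588 = 1.349c
Relativistic: u = (0.761 + 0.588)/(1 + 0.447468) = 1.349/1.447468 = 0.9320c
Difference: 1.349 - 0.9320 = 0.4170c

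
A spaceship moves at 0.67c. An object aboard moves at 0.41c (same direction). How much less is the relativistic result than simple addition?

Classical: u' + v = 0.41 + 0.67 = 1.08c
Relativistic: u = (0.41 + 0.67)/(1 + 0.2747) = 1.08/1.2747 = 0.8473c
Difference: 1.08 - 0.8473 = 0.2327c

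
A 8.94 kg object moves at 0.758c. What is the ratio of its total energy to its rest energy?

E = γmc², E₀ = mc²
E/E₀ = γ = 1/√(1 - 0.758²) = 1.533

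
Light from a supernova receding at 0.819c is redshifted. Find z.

β = 0.819
(1+β)/(1-β) = 1.819/0.181 = 10.05
√(10.05) = 3.170
z = 3.170 - 1 = 2.170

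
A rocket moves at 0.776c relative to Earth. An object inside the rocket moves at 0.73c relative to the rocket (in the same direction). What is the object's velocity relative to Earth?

u = (u' + v)/(1 + u'v/c²)
Numerator: 0.73 + 0.776 = 1.506
Denominator: 1 + 0.56648 = 1.56648
u = 1.506/1.56648 = 0.9614c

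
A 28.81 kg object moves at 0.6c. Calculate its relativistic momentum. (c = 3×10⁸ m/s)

γ = 1/√(1 - 0.6²) = 1.250
v = 0.6 × 3×10⁸ = 1.800×10⁸ m/s
p = γmv = 1.250 × 28.81 × 1.800×10⁸ = 6.482×10⁹ kg·m/s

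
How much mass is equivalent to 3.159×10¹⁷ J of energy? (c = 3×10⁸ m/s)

From E = mc², we get m = E/c²
c² = (3×10⁸)² = 9×10¹⁶ m²/s²
m = 3.159×10¹⁷ / 9×10¹⁶ = 3.510 kg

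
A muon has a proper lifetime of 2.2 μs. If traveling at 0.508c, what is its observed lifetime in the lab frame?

Proper lifetime τ₀ = 2.2 μs
γ = 1/√(1 - 0.508²) = 1.161
τ = γτ₀ = 1.161 × 2.2 μs = 2.554 μs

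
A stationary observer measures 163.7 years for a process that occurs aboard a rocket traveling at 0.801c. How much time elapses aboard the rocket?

Dilated time Δt = 163.7 years
γ = 1/√(1 - 0.801²) = 1.6704
Δt₀ = Δt/γ = 163.7/1.6704 = 98.00 years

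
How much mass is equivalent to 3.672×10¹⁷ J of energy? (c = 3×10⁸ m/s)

From E = mc², we get m = E/c²
c² = (3×10⁸)² = 9×10¹⁶ m²/s²
m = 3.672×10¹⁷ / 9×10¹⁶ = 4.080 kg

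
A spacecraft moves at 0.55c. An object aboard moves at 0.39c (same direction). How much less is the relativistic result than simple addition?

Classical: u' + v = 0.39 + 0.55 = 0.94c
Relativistic: u = (0.39 + 0.55)/(1 + 0.2145) = 0.94/1.2145 = 0.7740c
Difference: 0.94 - 0.7740 = 0.1660c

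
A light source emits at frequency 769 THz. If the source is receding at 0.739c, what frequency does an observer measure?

β = v/c = 0.739
(1-β)/(1+β) = 0.261/1.739 = 0.1501
Doppler factor = √(0.1501) = 0.3874
f_obs = 769 × 0.3874 = 297.9 THz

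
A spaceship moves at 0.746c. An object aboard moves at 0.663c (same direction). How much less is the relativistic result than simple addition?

Classical: u' + v = 0.663 + 0.746 = 1.409c
Relativistic: u = (0.663 + 0.746)/(1 + 0.494598) = 1.409/1.494598 = 0.9427c
Difference: 1.409 - 0.9427 = 0.4663c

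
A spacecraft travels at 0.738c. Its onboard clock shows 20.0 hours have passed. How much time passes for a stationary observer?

Proper time Δt₀ = 20.0 hours
γ = 1/√(1 - 0.738²) = 1.482
Δt = γΔt₀ = 1.482 × 20.0 = 29.64 hours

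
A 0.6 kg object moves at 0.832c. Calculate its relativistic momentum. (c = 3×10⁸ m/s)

γ = 1/√(1 - 0.832²) = 1.8025
v = 0.832 × 3×10⁸ = 2.496×10⁸ m/s
p = γmv = 1.8025 × 0.6 × 2.496×10⁸ = 2.699×10⁸ kg·m/s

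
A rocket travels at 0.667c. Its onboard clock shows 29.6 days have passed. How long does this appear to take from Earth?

Proper time Δt₀ = 29.6 days
γ = 1/√(1 - 0.667²) = 1.3422
Δt = γΔt₀ = 1.3422 × 29.6 = 39.73 days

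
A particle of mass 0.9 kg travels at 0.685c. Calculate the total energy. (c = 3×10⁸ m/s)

γ = 1/√(1 - 0.685²) = 1.373
mc² = 0.9 × (3×10⁸)² = 8.100×10¹⁶ J
E = γmc² = 1.373 × 8.100×10¹⁶ = 1.112×10¹⁷ J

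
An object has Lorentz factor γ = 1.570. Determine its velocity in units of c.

From γ = 1/√(1 - v²/c²):
1/γ² = 1/1.570² = 0.4057
v²/c² = 1 - 0.4057 = 0.5943
v/c = √(0.5943) = 0.7709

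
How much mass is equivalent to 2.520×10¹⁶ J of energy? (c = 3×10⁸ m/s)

From E = mc², we get m = E/c²
c² = (3×10⁸)² = 9×10¹⁶ m²/s²
m = 2.520×10¹⁶ / 9×10¹⁶ = 0.2800 kg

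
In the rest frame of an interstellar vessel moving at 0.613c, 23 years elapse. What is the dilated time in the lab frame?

Proper time Δt₀ = 23 years
γ = 1/√(1 - 0.613²) = 1.2657
Δt = γΔt₀ = 1.2657 × 23 = 29.11 years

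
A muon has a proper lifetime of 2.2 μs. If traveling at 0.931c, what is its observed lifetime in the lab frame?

Proper lifetime τ₀ = 2.2 μs
γ = 1/√(1 - 0.931²) = 2.7396
τ = γτ₀ = 2.7396 × 2.2 μs = 6.027 μs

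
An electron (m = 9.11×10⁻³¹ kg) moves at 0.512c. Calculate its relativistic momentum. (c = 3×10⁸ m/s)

γ = 1/√(1 - 0.512²) = 1.164
v = 0.512 × 3×10⁸ = 1.536×10⁸ m/s
p = γmv = 1.164 × 9.11×10⁻³¹ × 1.536×10⁸ = 1.629×10⁻²² kg·m/s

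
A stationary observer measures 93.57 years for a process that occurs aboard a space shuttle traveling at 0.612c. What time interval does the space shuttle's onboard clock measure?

Dilated time Δt = 93.57 years
γ = 1/√(1 - 0.612²) = 1.2644
Δt₀ = Δt/γ = 93.57/1.2644 = 74.00 years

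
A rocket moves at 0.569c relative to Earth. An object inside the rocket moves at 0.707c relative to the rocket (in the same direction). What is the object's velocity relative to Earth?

u = (u' + v)/(1 + u'v/c²)
Numerator: 0.707 + 0.569 = 1.276
Denominator: 1 + 0.402283 = 1.402283
u = 1.276/1.402283 = 0.9099c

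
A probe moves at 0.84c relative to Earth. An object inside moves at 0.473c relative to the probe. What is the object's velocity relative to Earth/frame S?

u = (u' + v)/(1 + u'v/c²)
Numerator: 0.473 + 0.84 = 1.313
Denominator: 1 + 0.39732 = 1.39732
u = 1.313/1.39732 = 0.9397c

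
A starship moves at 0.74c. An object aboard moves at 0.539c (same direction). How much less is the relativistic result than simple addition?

Classical: u' + v = 0.539 + 0.74 = 1.279c
Relativistic: u = (0.539 + 0.74)/(1 + 0.39886) = 1.279/1.39886 = 0.9143c
Difference: 1.279 - 0.9143 = 0.3647c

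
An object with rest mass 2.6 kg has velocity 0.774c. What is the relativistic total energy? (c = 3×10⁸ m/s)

γ = 1/√(1 - 0.774²) = 1.5793
mc² = 2.6 × (3×10⁸)² = 2.340×10¹⁷ J
E = γmc² = 1.5793 × 2.340×10¹⁷ = 3.696×10¹⁷ J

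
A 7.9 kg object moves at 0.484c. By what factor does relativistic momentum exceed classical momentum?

p_rel = γmv, p_class = mv
Ratio = γ = 1/√(1 - 0.484²) = 1.143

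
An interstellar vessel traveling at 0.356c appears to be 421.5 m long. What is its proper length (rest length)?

Contracted length L = 421.5 m
γ = 1/√(1 - 0.356²) = 1.07011
L₀ = γL = 1.07011 × 421.5 = 451.1 m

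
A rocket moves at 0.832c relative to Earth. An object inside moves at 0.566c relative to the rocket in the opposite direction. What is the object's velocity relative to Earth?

Object's velocity in rocket frame is u' = -0.566c
u = (u' + v)/(1 + u'v/c²) = (v - 0.566)/(1 - 0.566·v/c²)
Numerator: 0.832 - 0.566 = 0.266
Denominator: 1 - 0.470912 = 0.529088
u = 0.266/0.529088 = 0.5028c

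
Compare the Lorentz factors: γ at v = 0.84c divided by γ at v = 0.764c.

γ₁ = 1/√(1 - 0.84²) = 1.843
γ₂ = 1/√(1 - 0.764²) = 1.550
γ₁/γ₂ = 1.843/1.550 = 1.189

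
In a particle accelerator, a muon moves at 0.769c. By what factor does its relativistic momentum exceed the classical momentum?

p_rel = γmv, p_class = mv
Ratio = γ = 1/√(1 - 0.769²)
= 1/√(0.408639) = 1.564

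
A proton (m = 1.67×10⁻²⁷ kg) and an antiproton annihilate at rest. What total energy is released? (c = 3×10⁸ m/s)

Both particles have the same rest mass, so total mass = 2m
E = 2m·c² = 2 × 1.67×10⁻²⁷ × (3×10⁸)²
= 2 × 1.67×10⁻²⁷ × 9×10¹⁶
= 3.006×10⁻¹⁰ J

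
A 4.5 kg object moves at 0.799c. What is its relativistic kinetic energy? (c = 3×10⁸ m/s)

γ = 1/√(1 - 0.799²) = 1.663
γ - 1 = 0.6630
KE = (γ-1)mc² = 0.6630 × 4.5 × (3×10⁸)² = 2.685×10¹⁷ J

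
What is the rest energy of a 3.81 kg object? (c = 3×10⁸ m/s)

c² = (3×10⁸)² = 9.000×10¹⁶ m²/s²
E₀ = mc² = 3.81 × 9.000×10¹⁶ = 3.429×10¹⁷ J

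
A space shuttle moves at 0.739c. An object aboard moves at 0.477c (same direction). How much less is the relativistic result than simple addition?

Classical: u' + v = 0.477 + 0.739 = 1.216c
Relativistic: u = (0.477 + 0.739)/(1 + 0.352503) = 1.216/1.352503 = 0.8991c
Difference: 1.216 - 0.8991 = 0.3169c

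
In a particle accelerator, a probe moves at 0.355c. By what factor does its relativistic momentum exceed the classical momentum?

p_rel = γmv, p_class = mv
Ratio = γ = 1/√(1 - 0.355²)
= 1/√(0.873975) = 1.070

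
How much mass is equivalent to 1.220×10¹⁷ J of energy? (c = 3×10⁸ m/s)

From E = mc², we get m = E/c²
c² = (3×10⁸)² = 9×10¹⁶ m²/s²
m = 1.220×10¹⁷ / 9×10¹⁶ = 1.356 kg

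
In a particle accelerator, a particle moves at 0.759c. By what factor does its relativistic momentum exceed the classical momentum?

p_rel = γmv, p_class = mv
Ratio = γ = 1/√(1 - 0.759²)
= 1/√(0.423919) = 1.536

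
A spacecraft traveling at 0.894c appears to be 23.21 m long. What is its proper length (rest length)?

Contracted length L = 23.21 m
γ = 1/√(1 - 0.894²) = 2.232
L₀ = γL = 2.232 × 23.21 = 51.80 m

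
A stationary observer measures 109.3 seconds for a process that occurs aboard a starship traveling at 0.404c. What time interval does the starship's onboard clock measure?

Dilated time Δt = 109.3 seconds
γ = 1/√(1 - 0.404²) = 1.0932
Δt₀ = Δt/γ = 109.3/1.0932 = 99.98 seconds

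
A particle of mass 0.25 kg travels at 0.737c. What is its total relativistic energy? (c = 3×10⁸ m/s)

γ = 1/√(1 - 0.737²) = 1.4795
mc² = 0.25 × (3×10⁸)² = 2.250×10¹⁶ J
E = γmc² = 1.4795 × 2.250×10¹⁶ = 3.329×10¹⁶ J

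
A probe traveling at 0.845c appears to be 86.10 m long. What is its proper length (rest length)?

Contracted length L = 86.10 m
γ = 1/√(1 - 0.845²) = 1.870
L₀ = γL = 1.870 × 86.10 = 161.0 m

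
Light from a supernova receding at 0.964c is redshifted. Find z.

β = 0.964
(1+β)/(1-β) = 1.964/0.036 = 54.56
√(54.56) = 7.386
z = 7.386 - 1 = 6.386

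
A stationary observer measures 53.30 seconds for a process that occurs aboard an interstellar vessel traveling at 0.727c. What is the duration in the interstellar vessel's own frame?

Dilated time Δt = 53.30 seconds
γ = 1/√(1 - 0.727²) = 1.4564
Δt₀ = Δt/γ = 53.30/1.4564 = 36.60 seconds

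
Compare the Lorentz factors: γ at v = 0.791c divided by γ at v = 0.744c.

γ₁ = 1/√(1 - 0.791²) = 1.634
γ₂ = 1/√(1 - 0.744²) = 1.497
γ₁/γ₂ = 1.634/1.497 = 1.092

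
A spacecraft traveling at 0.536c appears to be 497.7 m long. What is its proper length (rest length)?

Contracted length L = 497.7 m
γ = 1/√(1 - 0.536²) = 1.1845
L₀ = γL = 1.1845 × 497.7 = 589.5 m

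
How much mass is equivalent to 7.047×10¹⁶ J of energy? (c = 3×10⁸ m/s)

From E = mc², we get m = E/c²
c² = (3×10⁸)² = 9×10¹⁶ m²/s²
m = 7.047×10¹⁶ / 9×10¹⁶ = 0.7830 kg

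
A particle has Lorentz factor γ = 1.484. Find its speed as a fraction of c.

From γ = 1/√(1 - v²/c²):
1/γ² = 1/1.484² = 0.4541
v²/c² = 1 - 0.4541 = 0.5459
v/c = √(0.5459) = 0.7389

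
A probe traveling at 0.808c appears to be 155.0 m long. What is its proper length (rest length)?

Contracted length L = 155.0 m
γ = 1/√(1 - 0.808²) = 1.6973
L₀ = γL = 1.6973 × 155.0 = 263.1 m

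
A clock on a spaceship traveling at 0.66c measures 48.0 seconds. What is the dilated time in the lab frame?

Proper time Δt₀ = 48.0 seconds
γ = 1/√(1 - 0.66²) = 1.331
Δt = γΔt₀ = 1.331 × 48.0 = 63.89 seconds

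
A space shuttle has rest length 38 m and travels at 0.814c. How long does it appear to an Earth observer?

Proper length L₀ = 38 m
γ = 1/√(1 - 0.814²) = 1.722
L = L₀/γ = 38/1.722 = 22.07 m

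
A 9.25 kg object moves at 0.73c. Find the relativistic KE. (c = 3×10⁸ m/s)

γ = 1/√(1 - 0.73²) = 1.4632
γ - 1 = 0.4632
KE = (γ-1)mc² = 0.4632 × 9.25 × (3×10⁸)² = 3.856×10¹⁷ J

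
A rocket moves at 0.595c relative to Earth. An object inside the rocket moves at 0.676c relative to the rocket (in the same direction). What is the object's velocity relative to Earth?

u = (u' + v)/(1 + u'v/c²)
Numerator: 0.676 + 0.595 = 1.271
Denominator: 1 + 0.40222 = 1.40222
u = 1.271/1.40222 = 0.9064c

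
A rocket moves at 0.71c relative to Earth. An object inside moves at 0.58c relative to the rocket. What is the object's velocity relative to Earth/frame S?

u = (u' + v)/(1 + u'v/c²)
Numerator: 0.58 + 0.71 = 1.29
Denominator: 1 + 0.4118 = 1.4118
u = 1.29/1.4118 = 0.9137c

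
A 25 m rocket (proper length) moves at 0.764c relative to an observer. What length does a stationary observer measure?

Proper length L₀ = 25 m
γ = 1/√(1 - 0.764²) = 1.550
L = L₀/γ = 25/1.550 = 16.13 m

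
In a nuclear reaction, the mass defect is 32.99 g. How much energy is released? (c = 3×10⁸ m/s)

Convert mass defect: Δm = 32.99 g = 0.03299 kg
E = Δm·c² = 0.03299 × (3×10⁸)²
= 0.03299 × 9×10¹⁶ = 2.969×10¹⁵ J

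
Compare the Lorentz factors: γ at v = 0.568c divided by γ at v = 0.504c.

γ₁ = 1/√(1 - 0.568²) = 1.215
γ₂ = 1/√(1 - 0.504²) = 1.158
γ₁/γ₂ = 1.215/1.158 = 1.049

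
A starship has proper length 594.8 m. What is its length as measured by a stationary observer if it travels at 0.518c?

Proper length L₀ = 594.8 m
γ = 1/√(1 - 0.518²) = 1.169
L = L₀/γ = 594.8/1.169 = 508.8 m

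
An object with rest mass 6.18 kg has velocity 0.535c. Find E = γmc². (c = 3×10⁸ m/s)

γ = 1/√(1 - 0.535²) = 1.1836
mc² = 6.18 × (3×10⁸)² = 5.562×10¹⁷ J
E = γmc² = 1.1836 × 5.562×10¹⁷ = 6.583×10¹⁷ J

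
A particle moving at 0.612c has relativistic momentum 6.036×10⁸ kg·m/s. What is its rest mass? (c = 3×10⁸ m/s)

γ = 1/√(1 - 0.612²) = 1.2644
v = 0.612 × 3×10⁸ = 1.836×10⁸ m/s
m = p/(γv) = 6.036×10⁸/(1.2644 × 1.836×10⁸) = 2.600 kg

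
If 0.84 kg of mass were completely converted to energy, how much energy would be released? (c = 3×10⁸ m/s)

Using E = mc²:
c² = (3×10⁸)² = 9×10¹⁶ m²/s²
E = 0.84 × 9×10¹⁶ = 7.560×10¹⁶ J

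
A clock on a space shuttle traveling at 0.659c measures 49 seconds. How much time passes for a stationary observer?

Proper time Δt₀ = 49 seconds
γ = 1/√(1 - 0.659²) = 1.3295
Δt = γΔt₀ = 1.3295 × 49 = 65.15 seconds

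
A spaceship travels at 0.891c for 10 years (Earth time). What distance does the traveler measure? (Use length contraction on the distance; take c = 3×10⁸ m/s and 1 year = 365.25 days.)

Earth distance: d = v × t = 0.891c × 10 yr = 8.4353×10¹⁶ m
γ = 2.2026
d' = d/γ = 8.4353×10¹⁶/2.2026 = 3.830×10¹⁶ m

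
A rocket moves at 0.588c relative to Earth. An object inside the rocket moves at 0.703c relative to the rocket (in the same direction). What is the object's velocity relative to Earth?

u = (u' + v)/(1 + u'v/c²)
Numerator: 0.703 + 0.588 = 1.291
Denominator: 1 + 0.413364 = 1.413364
u = 1.291/1.413364 = 0.9134c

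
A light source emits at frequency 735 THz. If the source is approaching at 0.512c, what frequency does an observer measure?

β = v/c = 0.512
(1+β)/(1-β) = 1.512/0.488 = 3.098
Doppler factor = √(3.098) = 1.760
f_obs = 735 × 1.760 = 1294 THz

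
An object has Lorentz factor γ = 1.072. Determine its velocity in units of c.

From γ = 1/√(1 - v²/c²):
1/γ² = 1/1.072² = 0.8702
v²/c² = 1 - 0.8702 = 0.1298
v/c = √(0.1298) = 0.3603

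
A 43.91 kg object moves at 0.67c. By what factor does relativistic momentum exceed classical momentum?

p_rel = γmv, p_class = mv
Ratio = γ = 1/√(1 - 0.67²) = 1.347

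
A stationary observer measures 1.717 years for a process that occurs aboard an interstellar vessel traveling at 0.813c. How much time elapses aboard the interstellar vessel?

Dilated time Δt = 1.717 years
γ = 1/√(1 - 0.813²) = 1.71743
Δt₀ = Δt/γ = 1.717/1.71743 = 0.9997 years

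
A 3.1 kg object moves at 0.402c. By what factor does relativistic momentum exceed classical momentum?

p_rel = γmv, p_class = mv
Ratio = γ = 1/√(1 - 0.402²) = 1.092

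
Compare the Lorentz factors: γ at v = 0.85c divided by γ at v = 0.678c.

γ₁ = 1/√(1 - 0.85²) = 1.8983
γ₂ = 1/√(1 - 0.678²) = 1.3604
γ₁/γ₂ = 1.8983/1.3604 = 1.395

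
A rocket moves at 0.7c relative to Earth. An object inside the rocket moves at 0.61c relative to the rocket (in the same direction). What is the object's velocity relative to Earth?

u = (u' + v)/(1 + u'v/c²)
Numerator: 0.61 + 0.7 = 1.31
Denominator: 1 + 0.427 = 1.427
u = 1.31/1.427 = 0.9180c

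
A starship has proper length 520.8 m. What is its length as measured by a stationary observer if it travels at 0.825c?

Proper length L₀ = 520.8 m
γ = 1/√(1 - 0.825²) = 1.7695
L = L₀/γ = 520.8/1.7695 = 294.3 m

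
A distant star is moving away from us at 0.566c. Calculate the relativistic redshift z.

β = 0.566
(1+β)/(1-β) = 1.566/0.434 = 3.6083
√(3.6083) = 1.8996
z = 1.8996 - 1 = 0.8996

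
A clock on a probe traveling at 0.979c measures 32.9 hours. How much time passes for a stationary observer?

Proper time Δt₀ = 32.9 hours
γ = 1/√(1 - 0.979²) = 4.905
Δt = γΔt₀ = 4.905 × 32.9 = 161.4 hours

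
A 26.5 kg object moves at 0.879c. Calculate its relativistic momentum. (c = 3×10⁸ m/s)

γ = 1/√(1 - 0.879²) = 2.0972
v = 0.879 × 3×10⁸ = 2.637×10⁸ m/s
p = γmv = 2.0972 × 26.5 × 2.637×10⁸ = 1.466×10¹⁰ kg·m/s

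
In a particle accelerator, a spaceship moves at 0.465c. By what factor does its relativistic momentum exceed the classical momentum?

p_rel = γmv, p_class = mv
Ratio = γ = 1/√(1 - 0.465²)
= 1/√(0.783775) = 1.130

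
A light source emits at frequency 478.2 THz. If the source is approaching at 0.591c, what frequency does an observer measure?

β = v/c = 0.591
(1+β)/(1-β) = 1.591/0.409 = 3.890
Doppler factor = √(3.890) = 1.9723
f_obs = 478.2 × 1.9723 = 943.2 THz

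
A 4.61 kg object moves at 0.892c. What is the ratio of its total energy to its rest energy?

E = γmc², E₀ = mc²
E/E₀ = γ = 1/√(1 - 0.892²) = 2.212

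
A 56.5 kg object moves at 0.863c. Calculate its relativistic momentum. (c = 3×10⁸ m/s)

γ = 1/√(1 - 0.863²) = 1.979
v = 0.863 × 3×10⁸ = 2.589×10⁸ m/s
p = γmv = 1.979 × 56.5 × 2.589×10⁸ = 2.895×10¹⁰ kg·m/s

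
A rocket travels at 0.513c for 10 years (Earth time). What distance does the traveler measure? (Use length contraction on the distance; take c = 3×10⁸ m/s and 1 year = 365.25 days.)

Earth distance: d = v × t = 0.513c × 10 yr = 4.857×10¹⁶ m
γ = 1.165
d' = d/γ = 4.857×10¹⁶/1.165 = 4.169×10¹⁶ m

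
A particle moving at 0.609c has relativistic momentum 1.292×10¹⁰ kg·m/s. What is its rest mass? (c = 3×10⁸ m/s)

γ = 1/√(1 - 0.609²) = 1.2608
v = 0.609 × 3×10⁸ = 1.827×10⁸ m/s
m = p/(γv) = 1.292×10¹⁰/(1.2608 × 1.827×10⁸) = 56.09 kg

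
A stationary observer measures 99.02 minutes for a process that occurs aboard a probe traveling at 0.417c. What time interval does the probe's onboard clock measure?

Dilated time Δt = 99.02 minutes
γ = 1/√(1 - 0.417²) = 1.1002
Δt₀ = Δt/γ = 99.02/1.1002 = 90.00 minutes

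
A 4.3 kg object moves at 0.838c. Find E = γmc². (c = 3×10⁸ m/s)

γ = 1/√(1 - 0.838²) = 1.8326
mc² = 4.3 × (3×10⁸)² = 3.870×10¹⁷ J
E = γmc² = 1.8326 × 3.870×10¹⁷ = 7.092×10¹⁷ J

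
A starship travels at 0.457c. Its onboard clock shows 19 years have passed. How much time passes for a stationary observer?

Proper time Δt₀ = 19 years
γ = 1/√(1 - 0.457²) = 1.124
Δt = γΔt₀ = 1.124 × 19 = 21.36 years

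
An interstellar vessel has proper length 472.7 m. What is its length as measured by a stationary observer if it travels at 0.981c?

Proper length L₀ = 472.7 m
γ = 1/√(1 - 0.981²) = 5.1544
L = L₀/γ = 472.7/5.1544 = 91.71 m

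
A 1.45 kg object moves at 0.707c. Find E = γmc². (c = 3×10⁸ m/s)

γ = 1/√(1 - 0.707²) = 1.414
mc² = 1.45 × (3×10⁸)² = 1.305×10¹⁷ J
E = γmc² = 1.414 × 1.305×10¹⁷ = 1.845×10¹⁷ J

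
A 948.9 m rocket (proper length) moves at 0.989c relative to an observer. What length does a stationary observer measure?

Proper length L₀ = 948.9 m
γ = 1/√(1 - 0.989²) = 6.7606
L = L₀/γ = 948.9/6.7606 = 140.4 m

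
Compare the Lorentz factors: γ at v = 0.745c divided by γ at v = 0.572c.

γ₁ = 1/√(1 - 0.745²) = 1.499
γ₂ = 1/√(1 - 0.572²) = 1.219
γ₁/γ₂ = 1.499/1.219 = 1.230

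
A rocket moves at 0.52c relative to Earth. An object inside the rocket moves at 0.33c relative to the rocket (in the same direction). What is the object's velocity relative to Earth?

u = (u' + v)/(1 + u'v/c²)
Numerator: 0.33 + 0.52 = 0.85
Denominator: 1 + 0.1716 = 1.1716
u = 0.85/1.1716 = 0.7255c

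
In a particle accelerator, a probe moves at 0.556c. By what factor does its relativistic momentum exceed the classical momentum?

p_rel = γmv, p_class = mv
Ratio = γ = 1/√(1 - 0.556²)
= 1/√(0.690864) = 1.203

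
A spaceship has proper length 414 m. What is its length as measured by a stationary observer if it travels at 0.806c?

Proper length L₀ = 414 m
γ = 1/√(1 - 0.806²) = 1.689
L = L₀/γ = 414/1.689 = 245.1 m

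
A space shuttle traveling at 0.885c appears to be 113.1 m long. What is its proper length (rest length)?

Contracted length L = 113.1 m
γ = 1/√(1 - 0.885²) = 2.148
L₀ = γL = 2.148 × 113.1 = 242.9 m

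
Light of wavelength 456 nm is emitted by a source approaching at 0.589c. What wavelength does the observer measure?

β = 0.589
Wavelength Doppler factor = √(0.411/1.589) = √(0.2587) = 0.5086
λ_obs = 456 × 0.5086 = 231.9 nm (blueshift)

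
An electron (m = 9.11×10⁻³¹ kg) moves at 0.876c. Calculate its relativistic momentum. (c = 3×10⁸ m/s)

γ = 1/√(1 - 0.876²) = 2.0734
v = 0.876 × 3×10⁸ = 2.628×10⁸ m/s
p = γmv = 2.0734 × 9.11×10⁻³¹ × 2.628×10⁸ = 4.964×10⁻²² kg·m/s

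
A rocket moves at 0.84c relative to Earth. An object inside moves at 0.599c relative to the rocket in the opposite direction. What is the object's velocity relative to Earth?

Object's velocity in rocket frame is u' = -0.599c
u = (u' + v)/(1 + u'v/c²) = (v - 0.599)/(1 - 0.599·v/c²)
Numerator: 0.84 - 0.599 = 0.241
Denominator: 1 - 0.50316 = 0.49684
u = 0.241/0.49684 = 0.4851c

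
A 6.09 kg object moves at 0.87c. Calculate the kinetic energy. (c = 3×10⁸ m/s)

γ = 1/√(1 - 0.87²) = 2.02818
γ - 1 = 1.02818
KE = (γ-1)mc² = 1.02818 × 6.09 × (3×10⁸)² = 5.635×10¹⁷ J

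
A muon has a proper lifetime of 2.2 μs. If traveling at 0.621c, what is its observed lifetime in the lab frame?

Proper lifetime τ₀ = 2.2 μs
γ = 1/√(1 - 0.621²) = 1.276
τ = γτ₀ = 1.276 × 2.2 μs = 2.807 μs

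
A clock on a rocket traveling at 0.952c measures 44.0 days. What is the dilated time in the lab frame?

Proper time Δt₀ = 44.0 days
γ = 1/√(1 - 0.952²) = 3.267
Δt = γΔt₀ = 3.267 × 44.0 = 143.7 days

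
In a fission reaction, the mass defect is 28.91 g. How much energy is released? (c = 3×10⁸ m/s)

Convert mass defect: Δm = 28.91 g = 0.02891 kg
E = Δm·c² = 0.02891 × (3×10⁸)²
= 0.02891 × 9×10¹⁶ = 2.602×10¹⁵ J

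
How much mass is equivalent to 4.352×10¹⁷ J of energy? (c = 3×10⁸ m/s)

From E = mc², we get m = E/c²
c² = (3×10⁸)² = 9×10¹⁶ m²/s²
m = 4.352×10¹⁷ / 9×10¹⁶ = 4.836 kg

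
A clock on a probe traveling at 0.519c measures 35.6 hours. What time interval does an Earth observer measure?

Proper time Δt₀ = 35.6 hours
γ = 1/√(1 - 0.519²) = 1.170
Δt = γΔt₀ = 1.170 × 35.6 = 41.65 hours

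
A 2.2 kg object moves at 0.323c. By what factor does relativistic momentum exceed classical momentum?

p_rel = γmv, p_class = mv
Ratio = γ = 1/√(1 - 0.323²) = 1.057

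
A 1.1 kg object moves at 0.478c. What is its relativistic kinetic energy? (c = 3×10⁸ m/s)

γ = 1/√(1 - 0.478²) = 1.1385
γ - 1 = 0.1385
KE = (γ-1)mc² = 0.1385 × 1.1 × (3×10⁸)² = 1.371×10¹⁶ J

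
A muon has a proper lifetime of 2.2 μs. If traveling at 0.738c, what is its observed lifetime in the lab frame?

Proper lifetime τ₀ = 2.2 μs
γ = 1/√(1 - 0.738²) = 1.482
τ = γτ₀ = 1.482 × 2.2 μs = 3.260 μs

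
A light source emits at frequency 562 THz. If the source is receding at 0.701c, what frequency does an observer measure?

β = v/c = 0.701
(1-β)/(1+β) = 0.299/1.701 = 0.1758
Doppler factor = √(0.1758) = 0.4193
f_obs = 562 × 0.4193 = 235.6 THz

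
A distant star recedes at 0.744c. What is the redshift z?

β = 0.744
(1+β)/(1-β) = 1.744/0.256 = 6.813
√(6.813) = 2.610
z = 2.610 - 1 = 1.610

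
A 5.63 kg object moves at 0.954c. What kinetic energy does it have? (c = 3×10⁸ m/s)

γ = 1/√(1 - 0.954²) = 3.335
γ - 1 = 2.335
KE = (γ-1)mc² = 2.335 × 5.63 × (3×10⁸)² = 1.183×10¹⁸ J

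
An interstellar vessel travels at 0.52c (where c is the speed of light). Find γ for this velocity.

v/c = 0.52, so (v/c)² = 0.2704
1 - (v/c)² = 0.7296
γ = 1/√(0.7296) = 1.171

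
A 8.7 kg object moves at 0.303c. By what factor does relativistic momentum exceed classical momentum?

p_rel = γmv, p_class = mv
Ratio = γ = 1/√(1 - 0.303²) = 1.049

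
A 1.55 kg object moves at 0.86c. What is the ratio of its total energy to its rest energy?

E = γmc², E₀ = mc²
E/E₀ = γ = 1/√(1 - 0.86²) = 1.960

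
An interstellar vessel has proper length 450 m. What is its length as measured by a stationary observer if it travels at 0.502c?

Proper length L₀ = 450 m
γ = 1/√(1 - 0.502²) = 1.1562
L = L₀/γ = 450/1.1562 = 389.2 m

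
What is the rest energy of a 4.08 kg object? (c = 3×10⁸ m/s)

c² = (3×10⁸)² = 9.000×10¹⁶ m²/s²
E₀ = mc² = 4.08 × 9.000×10¹⁶ = 3.672×10¹⁷ J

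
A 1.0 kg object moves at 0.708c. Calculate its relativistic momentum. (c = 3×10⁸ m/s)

γ = 1/√(1 - 0.708²) = 1.416
v = 0.708 × 3×10⁸ = 2.124×10⁸ m/s
p = γmv = 1.416 × 1.0 × 2.124×10⁸ = 3.008×10⁸ kg·m/s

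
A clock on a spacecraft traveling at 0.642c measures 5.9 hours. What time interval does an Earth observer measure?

Proper time Δt₀ = 5.9 hours
γ = 1/√(1 - 0.642²) = 1.3043
Δt = γΔt₀ = 1.3043 × 5.9 = 7.695 hours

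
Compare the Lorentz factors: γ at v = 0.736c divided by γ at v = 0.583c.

γ₁ = 1/√(1 - 0.736²) = 1.477
γ₂ = 1/√(1 - 0.583²) = 1.231
γ₁/γ₂ = 1.477/1.231 = 1.200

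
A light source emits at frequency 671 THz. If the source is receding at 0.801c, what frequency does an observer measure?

β = v/c = 0.801
(1-β)/(1+β) = 0.199/1.801 = 0.1105
Doppler factor = √(0.1105) = 0.3324
f_obs = 671 × 0.3324 = 223.0 THz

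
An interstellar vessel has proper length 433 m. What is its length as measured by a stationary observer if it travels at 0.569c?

Proper length L₀ = 433 m
γ = 1/√(1 - 0.569²) = 1.216
L = L₀/γ = 433/1.216 = 356.1 m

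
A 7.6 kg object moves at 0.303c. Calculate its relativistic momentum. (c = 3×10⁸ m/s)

γ = 1/√(1 - 0.303²) = 1.0493
v = 0.303 × 3×10⁸ = 9.090×10⁷ m/s
p = γmv = 1.0493 × 7.6 × 9.090×10⁷ = 7.249×10⁸ kg·m/s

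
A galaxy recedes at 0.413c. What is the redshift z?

β = 0.413
(1+β)/(1-β) = 1.413/0.587 = 2.407
√(2.407) = 1.5515
z = 1.5515 - 1 = 0.5515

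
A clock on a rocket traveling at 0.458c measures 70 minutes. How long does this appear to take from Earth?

Proper time Δt₀ = 70 minutes
γ = 1/√(1 - 0.458²) = 1.1249
Δt = γΔt₀ = 1.1249 × 70 = 78.74 minutes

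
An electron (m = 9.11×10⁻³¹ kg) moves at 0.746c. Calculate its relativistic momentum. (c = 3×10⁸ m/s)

γ = 1/√(1 - 0.746²) = 1.502
v = 0.746 × 3×10⁸ = 2.238×10⁸ m/s
p = γmv = 1.502 × 9.11×10⁻³¹ × 2.238×10⁸ = 3.062×10⁻²² kg·m/s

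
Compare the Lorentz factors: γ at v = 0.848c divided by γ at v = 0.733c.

γ₁ = 1/√(1 - 0.848²) = 1.8868
γ₂ = 1/√(1 - 0.733²) = 1.4701
γ₁/γ₂ = 1.8868/1.4701 = 1.283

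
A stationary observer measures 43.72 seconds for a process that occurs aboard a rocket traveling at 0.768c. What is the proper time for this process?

Dilated time Δt = 43.72 seconds
γ = 1/√(1 - 0.768²) = 1.5614
Δt₀ = Δt/γ = 43.72/1.5614 = 28.00 seconds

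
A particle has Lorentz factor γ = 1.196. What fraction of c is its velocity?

From γ = 1/√(1 - v²/c²):
1/γ² = 1/1.196² = 0.6991
v²/c² = 1 - 0.6991 = 0.3009
v/c = √(0.3009) = 0.5485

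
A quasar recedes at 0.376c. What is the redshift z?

β = 0.376
(1+β)/(1-β) = 1.376/0.624 = 2.205
√(2.205) = 1.485
z = 1.485 - 1 = 0.4850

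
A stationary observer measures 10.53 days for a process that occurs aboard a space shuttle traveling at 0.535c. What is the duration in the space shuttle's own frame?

Dilated time Δt = 10.53 days
γ = 1/√(1 - 0.535²) = 1.18364
Δt₀ = Δt/γ = 10.53/1.18364 = 8.896 days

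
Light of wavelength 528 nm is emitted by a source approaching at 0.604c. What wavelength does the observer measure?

β = 0.604
Wavelength Doppler factor = √(0.396/1.604) = √(0.24688) = 0.49687
λ_obs = 528 × 0.49687 = 262.3 nm (blueshift)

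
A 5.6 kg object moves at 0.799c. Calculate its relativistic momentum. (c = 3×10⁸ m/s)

γ = 1/√(1 - 0.799²) = 1.663
v = 0.799 × 3×10⁸ = 2.397×10⁸ m/s
p = γmv = 1.663 × 5.6 × 2.397×10⁸ = 2.232×10⁹ kg·m/s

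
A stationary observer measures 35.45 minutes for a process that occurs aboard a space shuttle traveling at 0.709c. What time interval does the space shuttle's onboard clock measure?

Dilated time Δt = 35.45 minutes
γ = 1/√(1 - 0.709²) = 1.418
Δt₀ = Δt/γ = 35.45/1.418 = 25.00 minutes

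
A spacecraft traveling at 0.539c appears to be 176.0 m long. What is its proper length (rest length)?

Contracted length L = 176.0 m
γ = 1/√(1 - 0.539²) = 1.18722
L₀ = γL = 1.18722 × 176.0 = 209.0 m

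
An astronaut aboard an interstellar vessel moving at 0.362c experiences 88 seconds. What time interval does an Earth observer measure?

Proper time Δt₀ = 88 seconds
γ = 1/√(1 - 0.362²) = 1.07276
Δt = γΔt₀ = 1.07276 × 88 = 94.40 seconds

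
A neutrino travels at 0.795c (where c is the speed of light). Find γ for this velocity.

v/c = 0.795, so (v/c)² = 0.632025
1 - (v/c)² = 0.367975
γ = 1/√(0.367975) = 1.649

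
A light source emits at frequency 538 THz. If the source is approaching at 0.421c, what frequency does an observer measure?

β = v/c = 0.421
(1+β)/(1-β) = 1.421/0.579 = 2.4542
Doppler factor = √(2.4542) = 1.5666
f_obs = 538 × 1.5666 = 842.8 THz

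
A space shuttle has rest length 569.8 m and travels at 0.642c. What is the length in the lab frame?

Proper length L₀ = 569.8 m
γ = 1/√(1 - 0.642²) = 1.3043
L = L₀/γ = 569.8/1.3043 = 436.9 m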